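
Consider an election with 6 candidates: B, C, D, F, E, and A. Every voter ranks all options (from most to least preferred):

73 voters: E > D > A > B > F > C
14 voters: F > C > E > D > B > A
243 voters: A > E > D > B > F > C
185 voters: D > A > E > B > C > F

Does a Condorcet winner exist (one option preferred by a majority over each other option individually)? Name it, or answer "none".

none

Checking pairwise contests:
D beats B 515–0.
B beats C 501–14.
E beats D 330–185.
B beats F 501–14.
A beats E 428–87.
D beats A 272–243.
Every option loses at least one head-to-head, so there is no Condorcet winner.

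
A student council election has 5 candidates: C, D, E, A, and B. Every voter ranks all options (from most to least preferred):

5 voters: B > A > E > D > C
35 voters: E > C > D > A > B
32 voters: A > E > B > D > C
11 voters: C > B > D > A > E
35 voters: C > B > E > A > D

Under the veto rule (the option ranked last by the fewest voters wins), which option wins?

Last-place votes: C 37, D 35, E 11, A 0, B 35.
A is ranked last by the fewest voters, so A wins.

A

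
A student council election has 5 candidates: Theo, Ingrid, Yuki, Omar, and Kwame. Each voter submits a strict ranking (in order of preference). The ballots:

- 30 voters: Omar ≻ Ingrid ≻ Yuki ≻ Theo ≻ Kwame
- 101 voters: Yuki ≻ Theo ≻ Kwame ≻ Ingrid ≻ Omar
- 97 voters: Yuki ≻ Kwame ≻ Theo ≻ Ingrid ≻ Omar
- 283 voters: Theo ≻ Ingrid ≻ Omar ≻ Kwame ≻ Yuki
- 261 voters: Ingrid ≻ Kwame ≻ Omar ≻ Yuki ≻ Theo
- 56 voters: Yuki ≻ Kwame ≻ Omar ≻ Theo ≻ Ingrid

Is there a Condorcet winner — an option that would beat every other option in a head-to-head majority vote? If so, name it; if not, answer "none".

Checking pairwise contests:
Yuki beats Theo 545–283.
Theo beats Ingrid 537–291.
Ingrid beats Yuki 574–254.
Theo beats Omar 481–347.
Ingrid beats Kwame 574–254.
Every option loses at least one head-to-head, so there is no Condorcet winner.

none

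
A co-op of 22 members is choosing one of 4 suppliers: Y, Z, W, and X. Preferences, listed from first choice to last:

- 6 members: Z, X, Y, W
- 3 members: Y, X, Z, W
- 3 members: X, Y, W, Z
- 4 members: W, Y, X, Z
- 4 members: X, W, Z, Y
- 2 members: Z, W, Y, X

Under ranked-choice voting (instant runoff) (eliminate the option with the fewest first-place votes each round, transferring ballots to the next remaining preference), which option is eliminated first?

Y

Round 1: Y 3, Z 8, W 4, X 7. Eliminate Y.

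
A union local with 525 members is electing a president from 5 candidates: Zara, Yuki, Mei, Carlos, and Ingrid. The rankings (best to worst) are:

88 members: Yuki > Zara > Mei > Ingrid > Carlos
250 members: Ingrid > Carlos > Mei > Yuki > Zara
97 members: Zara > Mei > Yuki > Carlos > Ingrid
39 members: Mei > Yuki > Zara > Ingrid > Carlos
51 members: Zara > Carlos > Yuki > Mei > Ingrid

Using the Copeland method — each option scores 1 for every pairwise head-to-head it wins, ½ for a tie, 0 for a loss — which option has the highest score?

Mei

Zara: beats Carlos and Ingrid; loses to Yuki and Mei → score 2.
Yuki: beats Zara and Ingrid; loses to Mei and Carlos → score 2.
Mei: beats Zara, Yuki, and Ingrid; loses to Carlos → score 3.
Carlos: beats Yuki and Mei; loses to Zara and Ingrid → score 2.
Ingrid: beats Carlos; loses to Zara, Yuki, and Mei → score 1.
Mei has the best pairwise record.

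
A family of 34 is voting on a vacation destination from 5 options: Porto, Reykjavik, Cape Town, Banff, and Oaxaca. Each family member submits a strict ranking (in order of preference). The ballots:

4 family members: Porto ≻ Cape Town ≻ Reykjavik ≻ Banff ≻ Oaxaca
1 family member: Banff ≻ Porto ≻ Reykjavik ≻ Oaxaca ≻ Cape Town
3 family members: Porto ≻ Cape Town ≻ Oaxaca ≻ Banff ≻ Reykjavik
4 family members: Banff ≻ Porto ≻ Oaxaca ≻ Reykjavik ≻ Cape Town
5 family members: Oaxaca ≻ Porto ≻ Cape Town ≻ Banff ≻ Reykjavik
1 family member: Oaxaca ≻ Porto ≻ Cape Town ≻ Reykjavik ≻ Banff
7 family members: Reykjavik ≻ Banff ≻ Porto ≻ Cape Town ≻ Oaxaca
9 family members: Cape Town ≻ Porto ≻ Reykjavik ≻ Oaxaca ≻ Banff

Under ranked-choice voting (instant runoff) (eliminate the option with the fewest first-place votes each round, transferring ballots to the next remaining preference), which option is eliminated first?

Round 1: Porto 7, Reykjavik 7, Cape Town 9, Banff 5, Oaxaca 6. Eliminate Banff.

Banff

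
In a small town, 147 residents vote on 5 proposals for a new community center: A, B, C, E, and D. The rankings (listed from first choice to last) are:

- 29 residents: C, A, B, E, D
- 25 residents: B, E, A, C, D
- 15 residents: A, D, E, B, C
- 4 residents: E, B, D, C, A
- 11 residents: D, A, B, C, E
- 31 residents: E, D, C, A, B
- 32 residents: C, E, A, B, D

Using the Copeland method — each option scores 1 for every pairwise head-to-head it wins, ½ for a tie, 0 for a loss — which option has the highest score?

E

A: beats B and D; loses to C and E → score 2.
B: beats D; loses to A, C, and E → score 1.
C: beats A, B, and D; loses to E → score 3.
E: beats A, B, C, and D → score 4.
D: loses to A, B, C, and E → score 0.
E has the best pairwise record.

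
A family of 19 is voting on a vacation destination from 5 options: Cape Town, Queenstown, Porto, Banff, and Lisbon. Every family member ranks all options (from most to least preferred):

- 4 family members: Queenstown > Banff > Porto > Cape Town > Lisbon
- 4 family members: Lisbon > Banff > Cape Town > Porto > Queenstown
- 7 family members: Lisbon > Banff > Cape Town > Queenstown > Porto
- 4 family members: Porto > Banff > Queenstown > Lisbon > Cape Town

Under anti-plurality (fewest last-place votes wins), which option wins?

Banff

Last-place votes: Cape Town 4, Queenstown 4, Porto 7, Banff 0, Lisbon 4.
Banff is ranked last by the fewest voters, so Banff wins.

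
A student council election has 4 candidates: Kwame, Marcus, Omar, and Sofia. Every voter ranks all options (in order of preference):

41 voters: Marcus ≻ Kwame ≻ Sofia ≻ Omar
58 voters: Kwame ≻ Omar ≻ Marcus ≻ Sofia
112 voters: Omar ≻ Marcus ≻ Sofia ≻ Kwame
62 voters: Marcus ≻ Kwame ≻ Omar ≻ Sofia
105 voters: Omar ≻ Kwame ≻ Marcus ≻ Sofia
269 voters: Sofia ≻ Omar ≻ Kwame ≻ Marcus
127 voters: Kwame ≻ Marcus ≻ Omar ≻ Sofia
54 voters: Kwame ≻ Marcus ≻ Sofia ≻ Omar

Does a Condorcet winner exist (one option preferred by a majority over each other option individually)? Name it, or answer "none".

Omar

Omar vs Kwame: 486–342 for Omar.
Omar vs Marcus: 544–284 for Omar.
Omar vs Sofia: 464–364 for Omar.
Omar beats every other option head-to-head.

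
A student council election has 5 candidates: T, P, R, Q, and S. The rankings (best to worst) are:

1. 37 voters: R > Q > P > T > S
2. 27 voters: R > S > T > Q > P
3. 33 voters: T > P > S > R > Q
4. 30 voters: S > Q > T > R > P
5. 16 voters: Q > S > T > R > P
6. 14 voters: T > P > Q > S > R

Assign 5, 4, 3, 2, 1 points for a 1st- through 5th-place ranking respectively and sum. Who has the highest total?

T: 37·2 + 27·3 + 33·5 + 30·3 + 16·3 + 14·5 = 528
P: 37·3 + 27·1 + 33·4 + 30·1 + 16·1 + 14·4 = 372
R: 37·5 + 27·5 + 33·2 + 30·2 + 16·2 + 14·1 = 492
Q: 37·4 + 27·2 + 33·1 + 30·4 + 16·5 + 14·3 = 477
S: 37·1 + 27·4 + 33·3 + 30·5 + 16·4 + 14·2 = 486
T has the highest Borda score (528).

T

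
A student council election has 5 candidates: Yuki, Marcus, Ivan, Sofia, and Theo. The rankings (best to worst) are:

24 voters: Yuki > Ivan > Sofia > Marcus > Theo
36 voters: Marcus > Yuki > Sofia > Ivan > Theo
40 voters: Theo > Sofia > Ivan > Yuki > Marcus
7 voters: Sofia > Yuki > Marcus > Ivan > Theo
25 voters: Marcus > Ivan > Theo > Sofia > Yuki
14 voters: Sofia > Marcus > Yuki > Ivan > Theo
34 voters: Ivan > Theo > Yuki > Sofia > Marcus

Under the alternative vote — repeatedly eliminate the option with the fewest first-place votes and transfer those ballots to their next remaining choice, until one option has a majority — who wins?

Round 1: Yuki 24, Marcus 61, Ivan 34, Sofia 21, Theo 40. Eliminate Sofia.
Round 2: Yuki 31, Marcus 75, Ivan 34, Theo 40. Eliminate Yuki.
Round 3: Marcus 82, Ivan 58, Theo 40. Eliminate Theo.
Round 4: Marcus 82, Ivan 98. Ivan has a majority.

Ivan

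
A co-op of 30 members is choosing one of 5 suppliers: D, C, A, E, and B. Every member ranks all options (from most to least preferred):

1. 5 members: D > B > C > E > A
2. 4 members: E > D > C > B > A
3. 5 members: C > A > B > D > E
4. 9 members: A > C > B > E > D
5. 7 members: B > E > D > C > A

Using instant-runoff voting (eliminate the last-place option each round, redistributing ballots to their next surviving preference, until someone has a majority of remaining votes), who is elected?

D

Round 1: D 5, C 5, A 9, E 4, B 7. Eliminate E.
Round 2: D 9, C 5, A 9, B 7. Eliminate C.
Round 3: D 9, A 14, B 7. Eliminate B.
Round 4: D 16, A 14. D has a majority.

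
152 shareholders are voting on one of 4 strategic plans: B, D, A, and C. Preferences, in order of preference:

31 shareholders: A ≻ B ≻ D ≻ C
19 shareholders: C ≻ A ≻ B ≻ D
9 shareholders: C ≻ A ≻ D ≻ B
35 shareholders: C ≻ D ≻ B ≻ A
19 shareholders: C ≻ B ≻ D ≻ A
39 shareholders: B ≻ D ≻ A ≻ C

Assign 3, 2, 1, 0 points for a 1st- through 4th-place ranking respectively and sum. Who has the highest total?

B

B: 31·2 + 19·1 + 9·0 + 35·1 + 19·2 + 39·3 = 271
D: 31·1 + 19·0 + 9·1 + 35·2 + 19·1 + 39·2 = 207
A: 31·3 + 19·2 + 9·2 + 35·0 + 19·0 + 39·1 = 188
C: 31·0 + 19·3 + 9·3 + 35·3 + 19·3 + 39·0 = 246
B has the highest Borda score (271).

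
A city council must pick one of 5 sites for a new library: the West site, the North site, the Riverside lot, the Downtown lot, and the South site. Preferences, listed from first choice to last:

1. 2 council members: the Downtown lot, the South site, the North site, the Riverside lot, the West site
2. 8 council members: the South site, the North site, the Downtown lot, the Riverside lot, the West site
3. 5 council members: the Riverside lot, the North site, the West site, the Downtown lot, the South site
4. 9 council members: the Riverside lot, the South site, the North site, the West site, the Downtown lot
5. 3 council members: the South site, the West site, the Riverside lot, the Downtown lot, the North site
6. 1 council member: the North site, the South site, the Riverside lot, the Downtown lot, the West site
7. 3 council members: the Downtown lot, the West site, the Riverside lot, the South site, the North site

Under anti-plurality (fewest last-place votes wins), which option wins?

Last-place votes: the West site 11, the North site 6, the Riverside lot 0, the Downtown lot 9, the South site 5.
the Riverside lot is ranked last by the fewest voters, so the Riverside lot wins.

the Riverside lot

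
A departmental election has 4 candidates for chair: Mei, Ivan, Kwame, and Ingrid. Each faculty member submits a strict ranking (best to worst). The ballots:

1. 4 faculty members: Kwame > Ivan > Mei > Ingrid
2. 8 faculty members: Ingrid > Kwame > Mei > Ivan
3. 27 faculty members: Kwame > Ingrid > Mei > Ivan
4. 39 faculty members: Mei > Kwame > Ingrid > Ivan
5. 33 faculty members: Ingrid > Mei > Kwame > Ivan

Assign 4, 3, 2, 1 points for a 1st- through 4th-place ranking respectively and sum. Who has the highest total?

Mei: 4·2 + 8·2 + 27·2 + 39·4 + 33·3 = 333
Ivan: 4·3 + 8·1 + 27·1 + 39·1 + 33·1 = 119
Kwame: 4·4 + 8·3 + 27·4 + 39·3 + 33·2 = 331
Ingrid: 4·1 + 8·4 + 27·3 + 39·2 + 33·4 = 327
Mei has the highest Borda score (333).

Mei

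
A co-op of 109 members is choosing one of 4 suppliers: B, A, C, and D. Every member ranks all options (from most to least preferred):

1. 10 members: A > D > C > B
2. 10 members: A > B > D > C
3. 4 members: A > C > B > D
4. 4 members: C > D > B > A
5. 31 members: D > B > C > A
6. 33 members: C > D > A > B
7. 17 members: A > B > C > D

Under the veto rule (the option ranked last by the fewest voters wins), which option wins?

Last-place votes: B 43, A 35, C 10, D 21.
C is ranked last by the fewest voters, so C wins.

C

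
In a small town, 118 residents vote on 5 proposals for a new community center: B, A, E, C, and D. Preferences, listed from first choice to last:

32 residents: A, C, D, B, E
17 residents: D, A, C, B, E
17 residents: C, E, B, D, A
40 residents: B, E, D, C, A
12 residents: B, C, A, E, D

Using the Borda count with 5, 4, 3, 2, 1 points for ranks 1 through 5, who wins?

B: 32·2 + 17·2 + 17·3 + 40·5 + 12·5 = 409
A: 32·5 + 17·4 + 17·1 + 40·1 + 12·3 = 321
E: 32·1 + 17·1 + 17·4 + 40·4 + 12·2 = 301
C: 32·4 + 17·3 + 17·5 + 40·2 + 12·4 = 392
D: 32·3 + 17·5 + 17·2 + 40·3 + 12·1 = 347
B has the highest Borda score (409).

B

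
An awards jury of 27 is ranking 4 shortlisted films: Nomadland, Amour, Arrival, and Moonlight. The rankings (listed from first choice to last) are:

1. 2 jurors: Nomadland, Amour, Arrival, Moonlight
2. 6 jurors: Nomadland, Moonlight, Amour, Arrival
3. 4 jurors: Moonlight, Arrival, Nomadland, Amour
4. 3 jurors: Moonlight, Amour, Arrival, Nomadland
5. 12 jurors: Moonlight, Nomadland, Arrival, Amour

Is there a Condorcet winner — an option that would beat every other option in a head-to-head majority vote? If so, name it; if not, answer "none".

Moonlight vs Nomadland: 19–8 for Moonlight.
Moonlight vs Amour: 25–2 for Moonlight.
Moonlight vs Arrival: 25–2 for Moonlight.
Moonlight beats every other option head-to-head.

Moonlight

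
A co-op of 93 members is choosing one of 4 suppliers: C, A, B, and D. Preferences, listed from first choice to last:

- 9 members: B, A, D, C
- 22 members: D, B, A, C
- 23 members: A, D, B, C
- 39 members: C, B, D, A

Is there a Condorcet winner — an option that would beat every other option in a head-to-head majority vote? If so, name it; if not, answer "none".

B

B vs C: 54–39 for B.
B vs A: 70–23 for B.
B vs D: 48–45 for B.
B beats every other option head-to-head.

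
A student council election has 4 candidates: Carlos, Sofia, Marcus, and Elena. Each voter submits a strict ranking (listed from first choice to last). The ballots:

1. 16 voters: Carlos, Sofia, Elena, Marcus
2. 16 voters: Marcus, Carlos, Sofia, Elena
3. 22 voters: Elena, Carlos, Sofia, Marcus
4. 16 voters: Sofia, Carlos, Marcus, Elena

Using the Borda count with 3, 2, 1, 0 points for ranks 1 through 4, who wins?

Carlos: 16·3 + 16·2 + 22·2 + 16·2 = 156
Sofia: 16·2 + 16·1 + 22·1 + 16·3 = 118
Marcus: 16·0 + 16·3 + 22·0 + 16·1 = 64
Elena: 16·1 + 16·0 + 22·3 + 16·0 = 82
Carlos has the highest Borda score (156).

Carlos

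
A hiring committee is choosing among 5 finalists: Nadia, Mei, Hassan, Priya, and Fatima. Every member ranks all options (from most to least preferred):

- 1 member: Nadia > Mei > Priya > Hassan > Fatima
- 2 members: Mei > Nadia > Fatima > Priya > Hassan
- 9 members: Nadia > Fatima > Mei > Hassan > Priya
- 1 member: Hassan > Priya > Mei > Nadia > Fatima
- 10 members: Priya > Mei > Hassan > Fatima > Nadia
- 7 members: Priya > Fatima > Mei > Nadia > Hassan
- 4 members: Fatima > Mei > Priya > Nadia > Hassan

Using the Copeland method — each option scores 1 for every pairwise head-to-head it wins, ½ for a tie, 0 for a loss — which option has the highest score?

Priya

Nadia: beats Hassan; loses to Mei, Priya, and Fatima → score 1.
Mei: beats Nadia and Hassan; loses to Priya and Fatima → score 2.
Hassan: loses to Nadia, Mei, Priya, and Fatima → score 0.
Priya: beats Nadia, Mei, Hassan, and Fatima → score 4.
Fatima: beats Nadia, Mei, and Hassan; loses to Priya → score 3.
Priya has the best pairwise record.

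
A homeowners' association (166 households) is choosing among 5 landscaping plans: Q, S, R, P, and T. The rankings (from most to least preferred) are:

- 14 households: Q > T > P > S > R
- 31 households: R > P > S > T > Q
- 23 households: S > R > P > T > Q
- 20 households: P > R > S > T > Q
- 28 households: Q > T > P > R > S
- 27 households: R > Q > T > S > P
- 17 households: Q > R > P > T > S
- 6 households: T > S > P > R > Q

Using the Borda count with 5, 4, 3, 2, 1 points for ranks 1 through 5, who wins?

R

Q: 14·5 + 31·1 + 23·1 + 20·1 + 28·5 + 27·4 + 17·5 + 6·1 = 483
S: 14·2 + 31·3 + 23·5 + 20·3 + 28·1 + 27·2 + 17·1 + 6·4 = 419
R: 14·1 + 31·5 + 23·4 + 20·4 + 28·2 + 27·5 + 17·4 + 6·2 = 612
P: 14·3 + 31·4 + 23·3 + 20·5 + 28·3 + 27·1 + 17·3 + 6·3 = 515
T: 14·4 + 31·2 + 23·2 + 20·2 + 28·4 + 27·3 + 17·2 + 6·5 = 461
R has the highest Borda score (612).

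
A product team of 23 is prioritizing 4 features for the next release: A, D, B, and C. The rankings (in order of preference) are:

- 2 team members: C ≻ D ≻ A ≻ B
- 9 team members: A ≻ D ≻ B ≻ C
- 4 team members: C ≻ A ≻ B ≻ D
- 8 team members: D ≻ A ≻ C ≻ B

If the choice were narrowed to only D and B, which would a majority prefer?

Voters preferring D to B: 19; preferring B to D: 4.
D wins the head-to-head.

D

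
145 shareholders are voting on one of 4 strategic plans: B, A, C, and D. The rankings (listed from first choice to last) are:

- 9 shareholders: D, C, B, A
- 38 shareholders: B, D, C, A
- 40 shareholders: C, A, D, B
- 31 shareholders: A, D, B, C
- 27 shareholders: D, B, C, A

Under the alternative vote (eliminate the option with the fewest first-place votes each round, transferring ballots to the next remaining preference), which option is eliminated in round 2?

Round 1: B 38, A 31, C 40, D 36. Eliminate A.
Round 2: B 38, C 40, D 67. Eliminate B.

B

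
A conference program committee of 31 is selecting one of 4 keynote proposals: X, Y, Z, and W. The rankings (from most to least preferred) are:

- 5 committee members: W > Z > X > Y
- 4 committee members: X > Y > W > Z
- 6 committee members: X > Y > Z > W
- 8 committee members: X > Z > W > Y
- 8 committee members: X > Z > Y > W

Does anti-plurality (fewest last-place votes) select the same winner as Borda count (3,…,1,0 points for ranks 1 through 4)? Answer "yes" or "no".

Anti-plurality — last-place votes: X 0, Y 13, Z 4, W 14. Winner: X.
Borda — scores: X 83, Y 28, Z 48, W 27. Winner: X.
The two methods agree.

yes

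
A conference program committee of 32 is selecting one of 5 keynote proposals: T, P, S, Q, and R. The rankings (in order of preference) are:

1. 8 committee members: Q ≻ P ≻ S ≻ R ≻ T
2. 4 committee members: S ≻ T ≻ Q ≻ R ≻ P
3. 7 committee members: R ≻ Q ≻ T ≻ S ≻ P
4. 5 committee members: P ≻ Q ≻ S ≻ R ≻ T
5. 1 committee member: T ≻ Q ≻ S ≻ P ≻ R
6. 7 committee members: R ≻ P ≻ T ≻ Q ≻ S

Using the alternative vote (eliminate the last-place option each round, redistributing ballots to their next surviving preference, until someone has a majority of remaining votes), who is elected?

Round 1: T 1, P 5, S 4, Q 8, R 14. Eliminate T.
Round 2: P 5, S 4, Q 9, R 14. Eliminate S.
Round 3: P 5, Q 13, R 14. Eliminate P.
Round 4: Q 18, R 14. Q has a majority.

Q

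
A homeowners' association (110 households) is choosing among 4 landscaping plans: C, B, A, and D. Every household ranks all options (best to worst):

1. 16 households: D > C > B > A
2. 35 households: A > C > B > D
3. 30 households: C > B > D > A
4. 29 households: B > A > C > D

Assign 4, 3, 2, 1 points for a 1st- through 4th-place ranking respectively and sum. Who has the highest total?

C: 16·3 + 35·3 + 30·4 + 29·2 = 331
B: 16·2 + 35·2 + 30·3 + 29·4 = 308
A: 16·1 + 35·4 + 30·1 + 29·3 = 273
D: 16·4 + 35·1 + 30·2 + 29·1 = 188
C has the highest Borda score (331).

C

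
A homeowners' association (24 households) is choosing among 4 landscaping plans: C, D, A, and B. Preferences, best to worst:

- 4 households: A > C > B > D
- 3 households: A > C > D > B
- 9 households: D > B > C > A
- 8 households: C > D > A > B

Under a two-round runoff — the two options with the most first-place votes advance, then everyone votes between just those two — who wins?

C

Round 1 first-place votes: C 8, D 9, A 7, B 0.
D and C advance.
Runoff: D is preferred to C by 9 voters; C by 15.
C wins the runoff.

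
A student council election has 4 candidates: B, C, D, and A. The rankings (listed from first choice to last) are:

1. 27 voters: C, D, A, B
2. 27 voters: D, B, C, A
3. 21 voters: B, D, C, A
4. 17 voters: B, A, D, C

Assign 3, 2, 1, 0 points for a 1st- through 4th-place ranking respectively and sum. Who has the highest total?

D

B: 27·0 + 27·2 + 21·3 + 17·3 = 168
C: 27·3 + 27·1 + 21·1 + 17·0 = 129
D: 27·2 + 27·3 + 21·2 + 17·1 = 194
A: 27·1 + 27·0 + 21·0 + 17·2 = 61
D has the highest Borda score (194).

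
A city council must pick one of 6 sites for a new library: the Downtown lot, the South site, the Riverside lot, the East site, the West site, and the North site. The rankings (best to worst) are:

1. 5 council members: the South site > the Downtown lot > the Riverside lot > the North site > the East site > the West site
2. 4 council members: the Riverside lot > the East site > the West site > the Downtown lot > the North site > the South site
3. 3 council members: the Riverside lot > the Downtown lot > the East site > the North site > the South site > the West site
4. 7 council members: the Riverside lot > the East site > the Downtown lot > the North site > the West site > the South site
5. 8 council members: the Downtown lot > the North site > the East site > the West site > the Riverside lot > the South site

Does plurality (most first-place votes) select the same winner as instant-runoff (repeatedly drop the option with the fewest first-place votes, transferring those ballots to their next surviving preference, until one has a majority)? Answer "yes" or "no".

yes

Plurality — first-place votes: the Downtown lot 8, the South site 5, the Riverside lot 14, the East site 0, the West site 0, the North site 0. Winner: the Riverside lot.
Instant-runoff — R1 the Downtown lot 8, the South site 5, the Riverside lot 14, the East site 0, the West site 0, the North site 0 (the Riverside lot winner). Winner: the Riverside lot.
The two methods agree.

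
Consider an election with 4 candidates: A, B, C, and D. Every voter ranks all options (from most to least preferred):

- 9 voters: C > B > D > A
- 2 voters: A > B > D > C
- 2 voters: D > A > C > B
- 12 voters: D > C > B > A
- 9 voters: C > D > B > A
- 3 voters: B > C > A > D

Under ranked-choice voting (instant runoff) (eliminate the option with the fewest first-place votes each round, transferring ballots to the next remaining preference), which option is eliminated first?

Round 1: A 2, B 3, C 18, D 14. Eliminate A.

A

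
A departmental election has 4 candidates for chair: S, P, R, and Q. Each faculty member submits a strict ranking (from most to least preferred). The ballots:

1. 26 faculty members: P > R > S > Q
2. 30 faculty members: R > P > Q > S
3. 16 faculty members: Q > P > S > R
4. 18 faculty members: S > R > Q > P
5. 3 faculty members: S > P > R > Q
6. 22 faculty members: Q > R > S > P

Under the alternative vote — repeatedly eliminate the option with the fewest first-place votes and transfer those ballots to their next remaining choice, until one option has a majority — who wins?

R

Round 1: S 21, P 26, R 30, Q 38. Eliminate S.
Round 2: P 29, R 48, Q 38. Eliminate P.
Round 3: R 77, Q 38. R has a majority.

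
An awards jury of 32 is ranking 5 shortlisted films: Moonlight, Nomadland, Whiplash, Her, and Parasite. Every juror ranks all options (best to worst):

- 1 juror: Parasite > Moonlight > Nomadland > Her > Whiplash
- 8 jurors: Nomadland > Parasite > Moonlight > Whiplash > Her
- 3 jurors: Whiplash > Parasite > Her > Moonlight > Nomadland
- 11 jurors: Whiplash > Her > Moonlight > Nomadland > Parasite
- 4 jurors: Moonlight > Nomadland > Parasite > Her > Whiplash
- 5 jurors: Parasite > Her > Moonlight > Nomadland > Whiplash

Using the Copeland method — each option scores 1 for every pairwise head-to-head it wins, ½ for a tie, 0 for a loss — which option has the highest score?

Parasite

Moonlight: beats Nomadland and Whiplash; loses to Her and Parasite → score 2.
Nomadland: beats Whiplash and Parasite; loses to Moonlight and Her → score 2.
Whiplash: beats Her; loses to Moonlight, Nomadland, and Parasite → score 1.
Her: beats Moonlight and Nomadland; loses to Whiplash and Parasite → score 2.
Parasite: beats Moonlight, Whiplash, and Her; loses to Nomadland → score 3.
Parasite has the best pairwise record.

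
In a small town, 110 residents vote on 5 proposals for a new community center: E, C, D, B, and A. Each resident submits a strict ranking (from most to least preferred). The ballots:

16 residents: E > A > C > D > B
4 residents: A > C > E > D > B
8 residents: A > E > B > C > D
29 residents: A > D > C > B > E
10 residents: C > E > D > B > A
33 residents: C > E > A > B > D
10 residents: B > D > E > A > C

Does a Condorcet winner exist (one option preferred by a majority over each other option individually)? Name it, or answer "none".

none

Checking pairwise contests:
C beats E 76–34.
A beats C 67–43.
E beats D 71–39.
E beats B 71–39.
E beats A 69–41.
Every option loses at least one head-to-head, so there is no Condorcet winner.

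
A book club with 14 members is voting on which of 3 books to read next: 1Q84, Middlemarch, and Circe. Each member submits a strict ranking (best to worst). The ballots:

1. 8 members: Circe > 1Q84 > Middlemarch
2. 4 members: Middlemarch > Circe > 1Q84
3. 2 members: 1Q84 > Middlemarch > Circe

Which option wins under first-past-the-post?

First-place votes: 1Q84 2, Middlemarch 4, Circe 8.
Circe has the most first-place votes.

Circe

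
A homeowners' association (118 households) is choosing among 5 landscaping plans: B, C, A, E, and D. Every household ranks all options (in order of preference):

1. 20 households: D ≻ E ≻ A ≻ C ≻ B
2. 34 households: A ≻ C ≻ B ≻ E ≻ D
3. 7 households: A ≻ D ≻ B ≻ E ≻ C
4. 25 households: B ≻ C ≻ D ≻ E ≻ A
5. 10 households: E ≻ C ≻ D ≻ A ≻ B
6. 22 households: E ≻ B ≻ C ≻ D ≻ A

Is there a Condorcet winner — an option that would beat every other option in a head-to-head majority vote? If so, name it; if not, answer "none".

none

Checking pairwise contests:
C beats B 64–54.
A beats C 61–57.
E beats A 77–41.
B beats E 66–52.
B beats D 81–37.
Every option loses at least one head-to-head, so there is no Condorcet winner.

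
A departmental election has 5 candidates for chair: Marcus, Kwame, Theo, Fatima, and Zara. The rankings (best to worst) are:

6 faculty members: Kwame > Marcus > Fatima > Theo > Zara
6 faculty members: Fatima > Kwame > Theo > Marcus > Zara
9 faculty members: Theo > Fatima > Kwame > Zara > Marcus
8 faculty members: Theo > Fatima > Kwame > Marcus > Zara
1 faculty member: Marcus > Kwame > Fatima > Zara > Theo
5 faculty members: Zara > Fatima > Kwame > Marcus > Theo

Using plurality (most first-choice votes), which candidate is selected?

First-place votes: Marcus 1, Kwame 6, Theo 17, Fatima 6, Zara 5.
Theo has the most first-place votes.

Theo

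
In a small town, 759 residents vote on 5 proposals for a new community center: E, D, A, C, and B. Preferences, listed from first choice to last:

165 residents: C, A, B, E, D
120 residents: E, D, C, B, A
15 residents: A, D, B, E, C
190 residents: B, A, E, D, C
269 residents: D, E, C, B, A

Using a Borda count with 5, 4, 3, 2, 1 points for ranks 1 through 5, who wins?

E: 165·2 + 120·5 + 15·2 + 190·3 + 269·4 = 2606
D: 165·1 + 120·4 + 15·4 + 190·2 + 269·5 = 2430
A: 165·4 + 120·1 + 15·5 + 190·4 + 269·1 = 1884
C: 165·5 + 120·3 + 15·1 + 190·1 + 269·3 = 2197
B: 165·3 + 120·2 + 15·3 + 190·5 + 269·2 = 2268
E has the highest Borda score (2606).

E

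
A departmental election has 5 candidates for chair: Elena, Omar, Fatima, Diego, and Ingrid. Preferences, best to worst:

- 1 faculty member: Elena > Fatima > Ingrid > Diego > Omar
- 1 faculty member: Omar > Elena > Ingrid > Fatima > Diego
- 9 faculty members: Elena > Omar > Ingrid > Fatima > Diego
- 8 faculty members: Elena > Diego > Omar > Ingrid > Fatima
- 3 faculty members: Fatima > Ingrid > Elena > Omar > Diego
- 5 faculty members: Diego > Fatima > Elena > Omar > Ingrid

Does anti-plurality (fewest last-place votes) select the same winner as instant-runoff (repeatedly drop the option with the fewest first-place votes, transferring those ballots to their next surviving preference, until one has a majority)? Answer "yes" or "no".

yes

Anti-plurality — last-place votes: Elena 0, Omar 1, Fatima 8, Diego 13, Ingrid 5. Winner: Elena.
Instant-runoff — R1 Elena 18, Omar 1, Fatima 3, Diego 5, Ingrid 0 (Elena winner). Winner: Elena.
The two methods agree.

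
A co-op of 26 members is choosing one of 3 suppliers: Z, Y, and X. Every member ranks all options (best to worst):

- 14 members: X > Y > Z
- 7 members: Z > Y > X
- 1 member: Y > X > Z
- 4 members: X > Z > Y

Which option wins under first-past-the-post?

First-place votes: Z 7, Y 1, X 18.
X has the most first-place votes.

X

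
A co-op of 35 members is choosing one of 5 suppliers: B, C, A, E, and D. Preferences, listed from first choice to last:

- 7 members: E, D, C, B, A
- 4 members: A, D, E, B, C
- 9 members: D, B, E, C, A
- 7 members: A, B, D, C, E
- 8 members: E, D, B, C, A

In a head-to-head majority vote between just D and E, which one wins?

Voters preferring D to E: 20; preferring E to D: 15.
D wins the head-to-head.

D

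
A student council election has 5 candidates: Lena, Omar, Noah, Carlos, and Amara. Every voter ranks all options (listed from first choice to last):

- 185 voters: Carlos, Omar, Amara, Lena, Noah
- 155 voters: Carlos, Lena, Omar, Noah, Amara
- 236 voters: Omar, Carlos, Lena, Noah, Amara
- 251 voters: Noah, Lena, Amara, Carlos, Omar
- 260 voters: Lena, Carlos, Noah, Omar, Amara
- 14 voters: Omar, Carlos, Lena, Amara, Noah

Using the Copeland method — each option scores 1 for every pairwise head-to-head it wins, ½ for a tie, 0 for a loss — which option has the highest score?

Carlos

Lena: beats Omar, Noah, and Amara; loses to Carlos → score 3.
Omar: beats Noah and Amara; loses to Lena and Carlos → score 2.
Noah: beats Amara; loses to Lena, Omar, and Carlos → score 1.
Carlos: beats Lena, Omar, Noah, and Amara → score 4.
Amara: loses to Lena, Omar, Noah, and Carlos → score 0.
Carlos has the best pairwise record.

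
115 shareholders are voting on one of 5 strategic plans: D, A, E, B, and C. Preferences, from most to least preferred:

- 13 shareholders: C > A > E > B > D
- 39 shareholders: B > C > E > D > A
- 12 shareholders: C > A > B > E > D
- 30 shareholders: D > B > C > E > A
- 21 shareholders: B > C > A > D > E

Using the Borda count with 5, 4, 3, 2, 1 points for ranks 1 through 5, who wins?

D: 13·1 + 39·2 + 12·1 + 30·5 + 21·2 = 295
A: 13·4 + 39·1 + 12·4 + 30·1 + 21·3 = 232
E: 13·3 + 39·3 + 12·2 + 30·2 + 21·1 = 261
B: 13·2 + 39·5 + 12·3 + 30·4 + 21·5 = 482
C: 13·5 + 39·4 + 12·5 + 30·3 + 21·4 = 455
B has the highest Borda score (482).

B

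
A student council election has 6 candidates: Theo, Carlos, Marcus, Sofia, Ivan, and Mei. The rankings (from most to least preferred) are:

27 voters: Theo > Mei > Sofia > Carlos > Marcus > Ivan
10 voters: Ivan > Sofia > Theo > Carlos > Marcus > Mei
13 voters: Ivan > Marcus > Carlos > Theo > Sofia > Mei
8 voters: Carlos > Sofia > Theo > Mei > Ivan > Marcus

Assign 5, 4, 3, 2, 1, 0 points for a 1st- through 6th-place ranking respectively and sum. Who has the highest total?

Theo

Theo: 27·5 + 10·3 + 13·2 + 8·3 = 215
Carlos: 27·2 + 10·2 + 13·3 + 8·5 = 153
Marcus: 27·1 + 10·1 + 13·4 + 8·0 = 89
Sofia: 27·3 + 10·4 + 13·1 + 8·4 = 166
Ivan: 27·0 + 10·5 + 13·5 + 8·1 = 123
Mei: 27·4 + 10·0 + 13·0 + 8·2 = 124
Theo has the highest Borda score (215).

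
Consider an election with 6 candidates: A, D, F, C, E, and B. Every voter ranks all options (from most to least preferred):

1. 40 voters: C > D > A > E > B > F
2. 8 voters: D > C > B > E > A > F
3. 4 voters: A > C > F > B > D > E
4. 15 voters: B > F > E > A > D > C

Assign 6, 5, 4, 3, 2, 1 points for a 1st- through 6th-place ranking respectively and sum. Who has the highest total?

C

A: 40·4 + 8·2 + 4·6 + 15·3 = 245
D: 40·5 + 8·6 + 4·2 + 15·2 = 286
F: 40·1 + 8·1 + 4·4 + 15·5 = 139
C: 40·6 + 8·5 + 4·5 + 15·1 = 315
E: 40·3 + 8·3 + 4·1 + 15·4 = 208
B: 40·2 + 8·4 + 4·3 + 15·6 = 214
C has the highest Borda score (315).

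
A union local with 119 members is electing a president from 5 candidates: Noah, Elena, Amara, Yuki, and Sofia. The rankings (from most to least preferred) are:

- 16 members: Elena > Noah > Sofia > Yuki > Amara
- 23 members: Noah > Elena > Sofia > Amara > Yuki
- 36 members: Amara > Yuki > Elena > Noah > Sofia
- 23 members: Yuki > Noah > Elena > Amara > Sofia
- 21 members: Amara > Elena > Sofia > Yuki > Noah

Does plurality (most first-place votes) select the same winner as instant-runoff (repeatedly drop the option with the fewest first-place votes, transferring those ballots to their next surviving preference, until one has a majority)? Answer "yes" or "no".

no

Plurality — first-place votes: Noah 23, Elena 16, Amara 57, Yuki 23, Sofia 0. Winner: Amara.
Instant-runoff — R1 Noah 23, Elena 16, Amara 57, Yuki 23, Sofia 0 (Sofia out); R2 Noah 23, Elena 16, Amara 57, Yuki 23 (Elena out); R3 Noah 39, Amara 57, Yuki 23 (Yuki out); R4 Noah 62, Amara 57 (Noah winner). Winner: Noah.
The two methods disagree.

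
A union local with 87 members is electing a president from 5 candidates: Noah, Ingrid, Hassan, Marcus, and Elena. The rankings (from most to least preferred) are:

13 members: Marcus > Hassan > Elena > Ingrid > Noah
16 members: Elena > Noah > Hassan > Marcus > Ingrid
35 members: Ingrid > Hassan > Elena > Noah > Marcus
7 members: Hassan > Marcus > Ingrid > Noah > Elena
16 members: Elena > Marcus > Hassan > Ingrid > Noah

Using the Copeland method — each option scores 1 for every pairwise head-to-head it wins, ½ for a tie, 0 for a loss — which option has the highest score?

Hassan

Noah: beats Marcus; loses to Ingrid, Hassan, and Elena → score 1.
Ingrid: beats Noah; loses to Hassan, Marcus, and Elena → score 1.
Hassan: beats Noah, Ingrid, Marcus, and Elena → score 4.
Marcus: beats Ingrid; loses to Noah, Hassan, and Elena → score 1.
Elena: beats Noah, Ingrid, and Marcus; loses to Hassan → score 3.
Hassan has the best pairwise record.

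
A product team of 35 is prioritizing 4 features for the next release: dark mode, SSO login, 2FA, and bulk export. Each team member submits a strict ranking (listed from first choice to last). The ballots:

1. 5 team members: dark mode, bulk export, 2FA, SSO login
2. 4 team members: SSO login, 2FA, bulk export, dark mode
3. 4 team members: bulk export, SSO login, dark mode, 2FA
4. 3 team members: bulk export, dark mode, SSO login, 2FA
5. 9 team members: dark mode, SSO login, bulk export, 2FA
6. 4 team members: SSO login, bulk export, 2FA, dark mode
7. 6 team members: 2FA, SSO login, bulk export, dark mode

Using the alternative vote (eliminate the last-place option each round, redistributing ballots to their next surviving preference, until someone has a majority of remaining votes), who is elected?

SSO login

Round 1: dark mode 14, SSO login 8, 2FA 6, bulk export 7. Eliminate 2FA.
Round 2: dark mode 14, SSO login 14, bulk export 7. Eliminate bulk export.
Round 3: dark mode 17, SSO login 18. SSO login has a majority.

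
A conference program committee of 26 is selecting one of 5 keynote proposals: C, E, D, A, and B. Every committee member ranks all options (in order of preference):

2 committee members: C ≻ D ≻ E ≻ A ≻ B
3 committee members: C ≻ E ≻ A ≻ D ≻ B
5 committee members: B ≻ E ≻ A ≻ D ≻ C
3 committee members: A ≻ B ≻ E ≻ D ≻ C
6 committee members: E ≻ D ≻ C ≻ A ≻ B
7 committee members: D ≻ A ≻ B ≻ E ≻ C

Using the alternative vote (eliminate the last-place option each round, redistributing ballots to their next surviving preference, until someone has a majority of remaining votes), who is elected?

E

Round 1: C 5, E 6, D 7, A 3, B 5. Eliminate A.
Round 2: C 5, E 6, D 7, B 8. Eliminate C.
Round 3: E 9, D 9, B 8. Eliminate B.
Round 4: E 17, D 9. E has a majority.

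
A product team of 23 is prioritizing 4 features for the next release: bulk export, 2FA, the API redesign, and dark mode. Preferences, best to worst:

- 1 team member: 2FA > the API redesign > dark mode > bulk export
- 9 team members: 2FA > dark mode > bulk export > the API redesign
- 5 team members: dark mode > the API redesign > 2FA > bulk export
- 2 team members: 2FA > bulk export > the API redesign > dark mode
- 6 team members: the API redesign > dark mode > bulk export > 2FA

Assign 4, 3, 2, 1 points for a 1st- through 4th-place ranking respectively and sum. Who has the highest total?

dark mode

bulk export: 1·1 + 9·2 + 5·1 + 2·3 + 6·2 = 42
2FA: 1·4 + 9·4 + 5·2 + 2·4 + 6·1 = 64
the API redesign: 1·3 + 9·1 + 5·3 + 2·2 + 6·4 = 55
dark mode: 1·2 + 9·3 + 5·4 + 2·1 + 6·3 = 69
dark mode has the highest Borda score (69).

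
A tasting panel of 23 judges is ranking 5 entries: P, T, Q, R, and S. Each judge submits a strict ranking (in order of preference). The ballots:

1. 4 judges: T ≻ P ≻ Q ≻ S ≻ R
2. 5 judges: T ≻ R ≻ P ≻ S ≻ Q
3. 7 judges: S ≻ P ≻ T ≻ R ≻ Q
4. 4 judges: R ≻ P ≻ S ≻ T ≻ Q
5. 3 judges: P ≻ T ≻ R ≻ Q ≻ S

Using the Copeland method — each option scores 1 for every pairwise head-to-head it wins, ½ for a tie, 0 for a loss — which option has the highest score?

P: beats T, Q, R, and S → score 4.
T: beats Q, R, and S; loses to P → score 3.
Q: loses to P, T, R, and S → score 0.
R: beats Q and S; loses to P and T → score 2.
S: beats Q; loses to P, T, and R → score 1.
P has the best pairwise record.

P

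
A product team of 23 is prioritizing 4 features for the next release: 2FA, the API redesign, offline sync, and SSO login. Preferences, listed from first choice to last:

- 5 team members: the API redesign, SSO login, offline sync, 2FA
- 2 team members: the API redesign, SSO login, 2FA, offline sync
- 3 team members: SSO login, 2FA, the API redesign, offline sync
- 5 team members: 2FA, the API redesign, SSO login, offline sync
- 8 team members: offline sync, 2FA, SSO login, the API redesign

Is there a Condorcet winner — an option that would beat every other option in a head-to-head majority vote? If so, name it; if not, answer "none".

none

Checking pairwise contests:
offline sync beats 2FA 13–10.
2FA beats the API redesign 16–7.
the API redesign beats offline sync 15–8.
2FA beats SSO login 13–10.
Every option loses at least one head-to-head, so there is no Condorcet winner.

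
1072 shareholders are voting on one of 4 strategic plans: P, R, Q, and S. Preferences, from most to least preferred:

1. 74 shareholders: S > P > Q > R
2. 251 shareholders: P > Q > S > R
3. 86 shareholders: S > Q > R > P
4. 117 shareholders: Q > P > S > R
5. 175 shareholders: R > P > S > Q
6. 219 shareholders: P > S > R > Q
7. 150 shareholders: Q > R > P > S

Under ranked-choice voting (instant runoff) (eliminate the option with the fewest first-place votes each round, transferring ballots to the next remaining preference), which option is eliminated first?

Round 1: P 470, R 175, Q 267, S 160. Eliminate S.

S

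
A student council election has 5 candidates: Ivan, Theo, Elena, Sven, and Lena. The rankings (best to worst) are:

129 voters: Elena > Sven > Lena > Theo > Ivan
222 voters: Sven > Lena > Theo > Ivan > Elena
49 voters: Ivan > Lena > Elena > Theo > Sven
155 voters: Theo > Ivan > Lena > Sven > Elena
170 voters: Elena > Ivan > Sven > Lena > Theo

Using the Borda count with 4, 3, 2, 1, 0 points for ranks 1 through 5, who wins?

Ivan: 129·0 + 222·1 + 49·4 + 155·3 + 170·3 = 1393
Theo: 129·1 + 222·2 + 49·1 + 155·4 + 170·0 = 1242
Elena: 129·4 + 222·0 + 49·2 + 155·0 + 170·4 = 1294
Sven: 129·3 + 222·4 + 49·0 + 155·1 + 170·2 = 1770
Lena: 129·2 + 222·3 + 49·3 + 155·2 + 170·1 = 1551
Sven has the highest Borda score (1770).

Sven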